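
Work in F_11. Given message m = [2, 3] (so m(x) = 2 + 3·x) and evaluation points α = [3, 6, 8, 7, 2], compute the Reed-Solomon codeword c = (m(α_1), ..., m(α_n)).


c = [0, 9, 4, 1, 8]

Message polynomial: m(x) = 2 + 3·x (mod 11).
For each evaluation point α_i, compute m(α_i) mod 11:
  α_1 = 3: Horner steps 3 → 0, so m(3) = 0.
  α_2 = 6: Horner steps 3 → 9, so m(6) = 9.
  α_3 = 8: Horner steps 3 → 4, so m(8) = 4.
  α_4 = 7: Horner steps 3 → 1, so m(7) = 1.
  α_5 = 2: Horner steps 3 → 8, so m(2) = 8.
Codeword c = [0, 9, 4, 1, 8] ∈ F_11^5.


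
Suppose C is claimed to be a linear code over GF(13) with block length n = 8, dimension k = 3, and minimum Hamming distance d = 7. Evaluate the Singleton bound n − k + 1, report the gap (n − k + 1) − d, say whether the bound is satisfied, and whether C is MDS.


Singleton RHS = n − k + 1 = 6, slack = -1, bound violated (no such code; not MDS).

Singleton bound: d ≤ n − k + 1.
Here n = 8, k = 3, so n − k + 1 = 6.
Given d = 7, check d ≤ 6: NO.
Slack = (n − k + 1) − d = -1.
The slack is negative: d = 7 exceeds n − k + 1 = 6 by 1, so the Singleton bound is violated and no linear [8, 3, 7]_13 code can exist. In particular it is not MDS (MDS requires d = n − k + 1 exactly).
Description: the claimed parameters are [8, 3, 7]_13; such a code would be impossible (violates the Singleton bound).


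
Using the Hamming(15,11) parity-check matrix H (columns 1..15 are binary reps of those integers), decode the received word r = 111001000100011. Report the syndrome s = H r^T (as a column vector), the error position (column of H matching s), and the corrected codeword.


s = (1, 1, 0, 1)^T, error position = 13, corrected codeword c = 111001000100111

Compute s = H r^T mod 2 one row at a time:
  s_1 = 0 + 0 + 1 + 0 + 0 + 0 + 1 + 1 = 3 ≡ 1 (mod 2).
  s_2 = 0 + 0 + 1 + 0 + 0 + 0 + 1 + 1 = 3 ≡ 1 (mod 2).
  s_3 = 1 + 1 + 1 + 0 + 1 + 0 + 1 + 1 = 6 ≡ 0 (mod 2).
  s_4 = 1 + 1 + 0 + 0 + 0 + 0 + 0 + 1 = 3 ≡ 1 (mod 2).
s = (1, 1, 0, 1)^T — this equals column 13 of H (binary 1101), so error is at position 13.
Correct: flip bit 13 of r = 111001000100011 to get c = 111001000100111.


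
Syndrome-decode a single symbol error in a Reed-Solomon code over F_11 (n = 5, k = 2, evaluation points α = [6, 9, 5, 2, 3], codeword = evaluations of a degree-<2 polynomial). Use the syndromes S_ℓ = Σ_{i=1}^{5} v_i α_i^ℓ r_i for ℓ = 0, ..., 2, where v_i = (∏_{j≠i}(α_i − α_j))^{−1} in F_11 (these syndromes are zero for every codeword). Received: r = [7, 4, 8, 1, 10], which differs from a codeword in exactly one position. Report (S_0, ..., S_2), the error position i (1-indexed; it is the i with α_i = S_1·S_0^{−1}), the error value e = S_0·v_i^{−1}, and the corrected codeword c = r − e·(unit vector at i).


S = (8, 5, 10), error at position 4, error magnitude e = 1, c = [7, 4, 8, 0, 10].

Step 1: column multipliers v_i = (∏_{j≠i}(α_i − α_j))^{−1} mod 11.
  i = 1 (α = 6): (6−9)(6−5)(6−2)(6−3) = (−3)·1·4·3 = −36 ≡ 8, so v_1 = 8^{−1} = 7 (mod 11).
  i = 2 (α = 9): (9−6)(9−5)(9−2)(9−3) = 3·4·7·6 = 504 ≡ 9, so v_2 = 9^{−1} = 5 (mod 11).
  i = 3 (α = 5): (5−6)(5−9)(5−2)(5−3) = (−1)·(−4)·3·2 = 24 ≡ 2, so v_3 = 2^{−1} = 6 (mod 11).
  i = 4 (α = 2): (2−6)(2−9)(2−5)(2−3) = (−4)·(−7)·(−3)·(−1) = 84 ≡ 7, so v_4 = 7^{−1} = 8 (mod 11).
  i = 5 (α = 3): (3−6)(3−9)(3−5)(3−2) = (−3)·(−6)·(−2)·1 = −36 ≡ 8, so v_5 = 8^{−1} = 7 (mod 11).
  v = [7, 5, 6, 8, 7].
Step 2: syndromes of r = [7, 4, 8, 1, 10] (all sums mod 11).
  S_0 = Σ v_i r_i = 7·7 + 5·4 + 6·8 + 8·1 + 7·10 = 195 ≡ 8.
  S_1 = Σ v_i α_i r_i = 7·6·7 + 5·9·4 + 6·5·8 + 8·2·1 + 7·3·10 = 940 ≡ 5.
  α_i^2 mod 11 = [3, 4, 3, 4, 9].
  S_2 = Σ v_i α_i^2 r_i = 7·3·7 + 5·4·4 + 6·3·8 + 8·4·1 + 7·9·10 = 1033 ≡ 10.
  S = (8, 5, 10) ≠ 0, so r is not a codeword (an error is present).
Step 3: locate the error. For a single error e at position i, S_ℓ = v_i·e·α_i^ℓ, so α_err = S_1/S_0.
  S_0^{−1} = 8^{−1} = 7 (mod 11), so α_err = 5·7 = 35 ≡ 2 = α_4. Error position i = 4.
  Consistency check: S_2/S_1 = 10·9 = 90 ≡ 2 = α_err ✓ (single-error assumption holds).
Step 4: error magnitude e = S_0/v_4 = S_0·∏_{j≠4}(α_4 − α_j) = 8·7 = 56 ≡ 1 (mod 11).
Step 5: correct position 4: c_4 = r_4 − e = 1 − 1 ≡ 0 (mod 11). Hence c = [7, 4, 8, 0, 10].
  Check: interpolating c through the α_i gives m(x) = 2 + 10·x (degree < 2) with m(α_i) = c_i for every i, so c is indeed a codeword.


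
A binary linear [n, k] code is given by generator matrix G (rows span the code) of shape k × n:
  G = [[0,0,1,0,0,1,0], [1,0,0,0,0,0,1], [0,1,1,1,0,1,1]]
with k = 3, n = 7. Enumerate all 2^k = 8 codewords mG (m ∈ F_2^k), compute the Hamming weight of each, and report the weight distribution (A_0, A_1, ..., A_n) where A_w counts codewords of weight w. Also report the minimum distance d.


Weight distribution: A_0 = 1, A_2 = 2, A_3 = 2, A_4 = 1, A_5 = 2. Minimum distance d = 2.

Enumerate all 2^3 = 8 messages m ∈ F_2^3.
For each, compute codeword c = mG in F_2^7, then tally its weight.
  m = 000 → c = 0000000, weight = 0.
  m = 100 → c = 0010010, weight = 2.
  m = 010 → c = 1000001, weight = 2.
  m = 110 → c = 1010011, weight = 4.
  m = 001 → c = 0111011, weight = 5.
  m = 101 → c = 0101001, weight = 3.
  m = 011 → c = 1111010, weight = 5.
  m = 111 → c = 1101000, weight = 3.
Tally weights:
  weight 0: 1 codewords.
  weight 2: 2 codewords.
  weight 3: 2 codewords.
  weight 4: 1 codewords.
  weight 5: 2 codewords.
Minimum distance d = smallest w > 0 with A_w > 0 = 2.
Sanity: Σ A_w = 8 = 2^3 = 8 ✓.


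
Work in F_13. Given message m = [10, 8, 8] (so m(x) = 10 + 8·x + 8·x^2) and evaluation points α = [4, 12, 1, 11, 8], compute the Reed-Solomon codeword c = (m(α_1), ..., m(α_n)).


c = [1, 10, 0, 0, 1]

Message polynomial: m(x) = 10 + 8·x + 8·x^2 (mod 13).
For each evaluation point α_i, compute m(α_i) mod 13:
  α_1 = 4: Horner steps 8 → 1 → 1, so m(4) = 1.
  α_2 = 12: Horner steps 8 → 0 → 10, so m(12) = 10.
  α_3 = 1: Horner steps 8 → 3 → 0, so m(1) = 0.
  α_4 = 11: Horner steps 8 → 5 → 0, so m(11) = 0.
  α_5 = 8: Horner steps 8 → 7 → 1, so m(8) = 1.
Codeword c = [1, 10, 0, 0, 1] ∈ F_13^5.


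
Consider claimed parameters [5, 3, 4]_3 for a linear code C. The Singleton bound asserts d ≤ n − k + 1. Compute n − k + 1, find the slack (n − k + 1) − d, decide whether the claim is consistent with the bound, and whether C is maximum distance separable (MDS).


Singleton RHS = n − k + 1 = 3, slack = -1, bound violated (no such code; not MDS).

Singleton bound: d ≤ n − k + 1.
Here n = 5, k = 3, so n − k + 1 = 3.
Given d = 4, check d ≤ 3: NO.
Slack = (n − k + 1) − d = -1.
The slack is negative: d = 4 exceeds n − k + 1 = 3 by 1, so the Singleton bound is violated and no linear [5, 3, 4]_3 code can exist. In particular it is not MDS (MDS requires d = n − k + 1 exactly).
Description: the claimed parameters are [5, 3, 4]_3; such a code would be impossible (violates the Singleton bound).


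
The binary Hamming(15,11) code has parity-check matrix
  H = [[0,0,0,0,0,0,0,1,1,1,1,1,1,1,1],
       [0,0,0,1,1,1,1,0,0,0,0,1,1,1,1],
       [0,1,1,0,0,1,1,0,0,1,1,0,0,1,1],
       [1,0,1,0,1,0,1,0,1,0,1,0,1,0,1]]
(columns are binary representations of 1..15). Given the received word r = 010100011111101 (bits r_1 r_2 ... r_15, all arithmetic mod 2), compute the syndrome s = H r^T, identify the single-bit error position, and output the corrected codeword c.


s = (1, 0, 0, 0)^T, error position = 8, corrected codeword c = 010100001111101

Compute s = H r^T mod 2 one row at a time:
  s_1 = 1 + 1 + 1 + 1 + 1 + 1 + 0 + 1 = 7 ≡ 1 (mod 2).
  s_2 = 1 + 0 + 0 + 0 + 1 + 1 + 0 + 1 = 4 ≡ 0 (mod 2).
  s_3 = 1 + 0 + 0 + 0 + 1 + 1 + 0 + 1 = 4 ≡ 0 (mod 2).
  s_4 = 0 + 0 + 0 + 0 + 1 + 1 + 1 + 1 = 4 ≡ 0 (mod 2).
s = (1, 0, 0, 0)^T — this equals column 8 of H (binary 1000), so error is at position 8.
Correct: flip bit 8 of r = 010100011111101 to get c = 010100001111101.


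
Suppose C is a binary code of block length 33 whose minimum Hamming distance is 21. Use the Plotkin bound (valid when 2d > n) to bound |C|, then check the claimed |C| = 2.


Plotkin bound M ≤ 4; given |C| = 2 ≤ bound (satisfied).

Check applicability: 2d = 42, n = 33.
2d − n = 9 > 0, so Plotkin applies.
Compute d/(2d−n) = 21/9 ≈ 2.3333.
⌊d/(2d−n)⌋ = 2.
Plotkin bound: M ≤ 2·2 = 4.
Given |C| = 2, check: satisfied.
This |C| is below the Plotkin bound.


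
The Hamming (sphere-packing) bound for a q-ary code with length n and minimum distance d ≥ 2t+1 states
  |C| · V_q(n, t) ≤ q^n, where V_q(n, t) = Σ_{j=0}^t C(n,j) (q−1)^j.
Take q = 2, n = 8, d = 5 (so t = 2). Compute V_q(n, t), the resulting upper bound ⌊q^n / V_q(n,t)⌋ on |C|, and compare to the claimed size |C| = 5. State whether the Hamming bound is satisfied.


V_q(n, t) = 37, q^n = 256, Hamming bound = 6, |C| = 5 ≤ bound (satisfied).

Step 1: Compute V_q(n, t) = Σ_{j=0}^2 C(n, j) (q−1)^j.
  j = 0: C(8,0)·(1)^0 = 1·1 = 1.
  j = 1: C(8,1)·(1)^1 = 8·1 = 8.
  j = 2: C(8,2)·(1)^2 = 28·1 = 28.
  V_q(n, t) = 1 + 8 + 28 = 37.
Step 2: q^n = 2^8 = 256.
Step 3: Hamming bound ⌊q^n / V_q(n,t)⌋ = ⌊256/37⌋ = 6.
Step 4: Compare |C| = 5 to 6: satisfied.
The claimed |C| lies below the Hamming bound.


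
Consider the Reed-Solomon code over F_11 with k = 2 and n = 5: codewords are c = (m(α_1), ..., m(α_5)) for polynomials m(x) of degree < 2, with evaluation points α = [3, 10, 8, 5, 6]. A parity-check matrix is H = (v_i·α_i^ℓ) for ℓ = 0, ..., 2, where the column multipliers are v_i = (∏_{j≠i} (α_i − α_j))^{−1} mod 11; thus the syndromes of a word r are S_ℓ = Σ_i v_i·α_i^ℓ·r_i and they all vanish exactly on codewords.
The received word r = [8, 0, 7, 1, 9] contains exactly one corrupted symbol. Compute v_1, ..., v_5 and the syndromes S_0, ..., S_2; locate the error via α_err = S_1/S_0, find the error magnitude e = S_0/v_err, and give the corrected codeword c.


S = (3, 7, 9), error at position 5, error magnitude e = 6, c = [8, 0, 7, 1, 3].

Step 1: column multipliers v_i = (∏_{j≠i}(α_i − α_j))^{−1} mod 11.
  i = 1 (α = 3): (3−10)(3−8)(3−5)(3−6) = (−7)·(−5)·(−2)·(−3) = 210 ≡ 1, so v_1 = 1^{−1} = 1 (mod 11).
  i = 2 (α = 10): (10−3)(10−8)(10−5)(10−6) = 7·2·5·4 = 280 ≡ 5, so v_2 = 5^{−1} = 9 (mod 11).
  i = 3 (α = 8): (8−3)(8−10)(8−5)(8−6) = 5·(−2)·3·2 = −60 ≡ 6, so v_3 = 6^{−1} = 2 (mod 11).
  i = 4 (α = 5): (5−3)(5−10)(5−8)(5−6) = 2·(−5)·(−3)·(−1) = −30 ≡ 3, so v_4 = 3^{−1} = 4 (mod 11).
  i = 5 (α = 6): (6−3)(6−10)(6−8)(6−5) = 3·(−4)·(−2)·1 = 24 ≡ 2, so v_5 = 2^{−1} = 6 (mod 11).
  v = [1, 9, 2, 4, 6].
Step 2: syndromes of r = [8, 0, 7, 1, 9] (all sums mod 11).
  S_0 = Σ v_i r_i = 1·8 + 9·0 + 2·7 + 4·1 + 6·9 = 80 ≡ 3.
  S_1 = Σ v_i α_i r_i = 1·3·8 + 9·10·0 + 2·8·7 + 4·5·1 + 6·6·9 = 480 ≡ 7.
  α_i^2 mod 11 = [9, 1, 9, 3, 3].
  S_2 = Σ v_i α_i^2 r_i = 1·9·8 + 9·1·0 + 2·9·7 + 4·3·1 + 6·3·9 = 372 ≡ 9.
  S = (3, 7, 9) ≠ 0, so r is not a codeword (an error is present).
Step 3: locate the error. For a single error e at position i, S_ℓ = v_i·e·α_i^ℓ, so α_err = S_1/S_0.
  S_0^{−1} = 3^{−1} = 4 (mod 11), so α_err = 7·4 = 28 ≡ 6 = α_5. Error position i = 5.
  Consistency check: S_2/S_1 = 9·8 = 72 ≡ 6 = α_err ✓ (single-error assumption holds).
Step 4: error magnitude e = S_0/v_5 = S_0·∏_{j≠5}(α_5 − α_j) = 3·2 = 6 ≡ 6 (mod 11).
Step 5: correct position 5: c_5 = r_5 − e = 9 − 6 ≡ 3 (mod 11). Hence c = [8, 0, 7, 1, 3].
  Check: interpolating c through the α_i gives m(x) = 2 + 2·x (degree < 2) with m(α_i) = c_i for every i, so c is indeed a codeword.


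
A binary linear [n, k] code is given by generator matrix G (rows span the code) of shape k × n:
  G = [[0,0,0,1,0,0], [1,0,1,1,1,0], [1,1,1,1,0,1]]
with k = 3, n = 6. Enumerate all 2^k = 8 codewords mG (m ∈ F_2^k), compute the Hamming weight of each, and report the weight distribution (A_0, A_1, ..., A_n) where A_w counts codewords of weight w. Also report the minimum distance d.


Weight distribution: A_0 = 1, A_1 = 1, A_3 = 2, A_4 = 3, A_5 = 1. Minimum distance d = 1.

Enumerate all 2^3 = 8 messages m ∈ F_2^3.
For each, compute codeword c = mG in F_2^6, then tally its weight.
  m = 000 → c = 000000, weight = 0.
  m = 100 → c = 000100, weight = 1.
  m = 010 → c = 101110, weight = 4.
  m = 110 → c = 101010, weight = 3.
  m = 001 → c = 111101, weight = 5.
  m = 101 → c = 111001, weight = 4.
  m = 011 → c = 010011, weight = 3.
  m = 111 → c = 010111, weight = 4.
Tally weights:
  weight 0: 1 codewords.
  weight 1: 1 codewords.
  weight 3: 2 codewords.
  weight 4: 3 codewords.
  weight 5: 1 codewords.
Minimum distance d = smallest w > 0 with A_w > 0 = 1.
Sanity: Σ A_w = 8 = 2^3 = 8 ✓.


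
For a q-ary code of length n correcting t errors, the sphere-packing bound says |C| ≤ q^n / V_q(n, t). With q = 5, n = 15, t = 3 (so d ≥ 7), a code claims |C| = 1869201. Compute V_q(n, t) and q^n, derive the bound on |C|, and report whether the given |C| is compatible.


V_q(n, t) = 30861, q^n = 30517578125, Hamming bound = 988871, |C| = 1869201 > bound (violated).

Step 1: Compute V_q(n, t) = Σ_{j=0}^3 C(n, j) (q−1)^j.
  j = 0: C(15,0)·(4)^0 = 1·1 = 1.
  j = 1: C(15,1)·(4)^1 = 15·4 = 60.
  j = 2: C(15,2)·(4)^2 = 105·16 = 1680.
  j = 3: C(15,3)·(4)^3 = 455·64 = 29120.
  V_q(n, t) = 1 + 60 + 1680 + 29120 = 30861.
Step 2: q^n = 5^15 = 30517578125.
Step 3: Hamming bound ⌊q^n / V_q(n,t)⌋ = ⌊30517578125/30861⌋ = 988871.
Step 4: Compare |C| = 1869201 to 988871: violated.
The claimed |C| lies above the Hamming bound, so no 5-ary code of length 15 with d ≥ 7 can have 1869201 codewords.


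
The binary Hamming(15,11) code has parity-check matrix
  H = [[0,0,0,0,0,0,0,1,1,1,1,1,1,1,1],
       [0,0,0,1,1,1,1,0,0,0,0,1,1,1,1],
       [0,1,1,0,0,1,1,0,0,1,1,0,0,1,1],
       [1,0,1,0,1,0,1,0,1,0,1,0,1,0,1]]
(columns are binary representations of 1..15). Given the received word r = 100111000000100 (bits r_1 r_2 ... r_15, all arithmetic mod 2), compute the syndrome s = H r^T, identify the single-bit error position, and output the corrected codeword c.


s = (1, 0, 1, 1)^T, error position = 11, corrected codeword c = 100111000010100

Compute s = H r^T mod 2 one row at a time:
  s_1 = 0 + 0 + 0 + 0 + 0 + 1 + 0 + 0 = 1 ≡ 1 (mod 2).
  s_2 = 1 + 1 + 1 + 0 + 0 + 1 + 0 + 0 = 4 ≡ 0 (mod 2).
  s_3 = 0 + 0 + 1 + 0 + 0 + 0 + 0 + 0 = 1 ≡ 1 (mod 2).
  s_4 = 1 + 0 + 1 + 0 + 0 + 0 + 1 + 0 = 3 ≡ 1 (mod 2).
s = (1, 0, 1, 1)^T — this equals column 11 of H (binary 1011), so error is at position 11.
Correct: flip bit 11 of r = 100111000000100 to get c = 100111000010100.


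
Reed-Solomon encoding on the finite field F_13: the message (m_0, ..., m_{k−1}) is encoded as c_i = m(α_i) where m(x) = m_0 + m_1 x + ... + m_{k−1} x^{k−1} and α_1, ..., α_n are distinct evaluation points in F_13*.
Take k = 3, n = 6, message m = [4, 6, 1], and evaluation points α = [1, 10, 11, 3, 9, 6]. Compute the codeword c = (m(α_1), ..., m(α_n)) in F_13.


c = [11, 8, 9, 5, 9, 11]

Message polynomial: m(x) = 4 + 6·x + 1·x^2 (mod 13).
For each evaluation point α_i, compute m(α_i) mod 13:
  α_1 = 1: Horner steps 1 → 7 → 11, so m(1) = 11.
  α_2 = 10: Horner steps 1 → 3 → 8, so m(10) = 8.
  α_3 = 11: Horner steps 1 → 4 → 9, so m(11) = 9.
  α_4 = 3: Horner steps 1 → 9 → 5, so m(3) = 5.
  α_5 = 9: Horner steps 1 → 2 → 9, so m(9) = 9.
  α_6 = 6: Horner steps 1 → 12 → 11, so m(6) = 11.
Codeword c = [11, 8, 9, 5, 9, 11] ∈ F_13^6.


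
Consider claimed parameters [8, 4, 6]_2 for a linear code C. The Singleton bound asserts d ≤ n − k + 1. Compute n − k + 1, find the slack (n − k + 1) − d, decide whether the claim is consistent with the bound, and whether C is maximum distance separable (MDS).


Singleton RHS = n − k + 1 = 5, slack = -1, bound violated (no such code; not MDS).

Singleton bound: d ≤ n − k + 1.
Here n = 8, k = 4, so n − k + 1 = 5.
Given d = 6, check d ≤ 5: NO.
Slack = (n − k + 1) − d = -1.
The slack is negative: d = 6 exceeds n − k + 1 = 5 by 1, so the Singleton bound is violated and no linear [8, 4, 6]_2 code can exist. In particular it is not MDS (MDS requires d = n − k + 1 exactly).
Description: the claimed parameters are [8, 4, 6]_2; such a code would be impossible (violates the Singleton bound).


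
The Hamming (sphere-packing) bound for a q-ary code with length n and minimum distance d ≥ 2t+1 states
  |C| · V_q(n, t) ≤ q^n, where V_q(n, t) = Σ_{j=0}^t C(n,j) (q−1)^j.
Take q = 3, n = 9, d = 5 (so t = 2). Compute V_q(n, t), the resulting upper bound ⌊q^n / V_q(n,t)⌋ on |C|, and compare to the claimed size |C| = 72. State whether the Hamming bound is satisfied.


V_q(n, t) = 163, q^n = 19683, Hamming bound = 120, |C| = 72 ≤ bound (satisfied).

Step 1: Compute V_q(n, t) = Σ_{j=0}^2 C(n, j) (q−1)^j.
  j = 0: C(9,0)·(2)^0 = 1·1 = 1.
  j = 1: C(9,1)·(2)^1 = 9·2 = 18.
  j = 2: C(9,2)·(2)^2 = 36·4 = 144.
  V_q(n, t) = 1 + 18 + 144 = 163.
Step 2: q^n = 3^9 = 19683.
Step 3: Hamming bound ⌊q^n / V_q(n,t)⌋ = ⌊19683/163⌋ = 120.
Step 4: Compare |C| = 72 to 120: satisfied.
The claimed |C| lies below the Hamming bound.


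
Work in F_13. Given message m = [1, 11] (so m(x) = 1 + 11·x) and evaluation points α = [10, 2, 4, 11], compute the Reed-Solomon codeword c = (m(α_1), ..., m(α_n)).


c = [7, 10, 6, 5]

Message polynomial: m(x) = 1 + 11·x (mod 13).
For each evaluation point α_i, compute m(α_i) mod 13:
  α_1 = 10: Horner steps 11 → 7, so m(10) = 7.
  α_2 = 2: Horner steps 11 → 10, so m(2) = 10.
  α_3 = 4: Horner steps 11 → 6, so m(4) = 6.
  α_4 = 11: Horner steps 11 → 5, so m(11) = 5.
Codeword c = [7, 10, 6, 5] ∈ F_13^4.


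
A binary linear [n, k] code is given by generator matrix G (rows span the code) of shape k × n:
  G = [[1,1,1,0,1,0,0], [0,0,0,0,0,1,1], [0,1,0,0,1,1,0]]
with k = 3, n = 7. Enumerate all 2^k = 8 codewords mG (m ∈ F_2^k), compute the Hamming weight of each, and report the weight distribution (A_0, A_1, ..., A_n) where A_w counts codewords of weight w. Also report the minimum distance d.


Weight distribution: A_0 = 1, A_2 = 1, A_3 = 4, A_4 = 1, A_6 = 1. Minimum distance d = 2.

Enumerate all 2^3 = 8 messages m ∈ F_2^3.
For each, compute codeword c = mG in F_2^7, then tally its weight.
  m = 000 → c = 0000000, weight = 0.
  m = 100 → c = 1110100, weight = 4.
  m = 010 → c = 0000011, weight = 2.
  m = 110 → c = 1110111, weight = 6.
  m = 001 → c = 0100110, weight = 3.
  m = 101 → c = 1010010, weight = 3.
  m = 011 → c = 0100101, weight = 3.
  m = 111 → c = 1010001, weight = 3.
Tally weights:
  weight 0: 1 codewords.
  weight 2: 1 codewords.
  weight 3: 4 codewords.
  weight 4: 1 codewords.
  weight 6: 1 codewords.
Minimum distance d = smallest w > 0 with A_w > 0 = 2.
Sanity: Σ A_w = 8 = 2^3 = 8 ✓.


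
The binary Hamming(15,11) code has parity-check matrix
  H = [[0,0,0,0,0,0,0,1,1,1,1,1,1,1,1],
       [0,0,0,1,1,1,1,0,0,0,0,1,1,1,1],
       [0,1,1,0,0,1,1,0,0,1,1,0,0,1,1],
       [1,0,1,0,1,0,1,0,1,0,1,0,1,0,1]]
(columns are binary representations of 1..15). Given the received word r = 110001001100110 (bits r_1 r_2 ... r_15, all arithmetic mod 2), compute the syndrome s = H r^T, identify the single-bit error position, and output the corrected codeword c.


s = (0, 1, 0, 1)^T, error position = 5, corrected codeword c = 110011001100110

Compute s = H r^T mod 2 one row at a time:
  s_1 = 0 + 1 + 1 + 0 + 0 + 1 + 1 + 0 = 4 ≡ 0 (mod 2).
  s_2 = 0 + 0 + 1 + 0 + 0 + 1 + 1 + 0 = 3 ≡ 1 (mod 2).
  s_3 = 1 + 0 + 1 + 0 + 1 + 0 + 1 + 0 = 4 ≡ 0 (mod 2).
  s_4 = 1 + 0 + 0 + 0 + 1 + 0 + 1 + 0 = 3 ≡ 1 (mod 2).
s = (0, 1, 0, 1)^T — this equals column 5 of H (binary 0101), so error is at position 5.
Correct: flip bit 5 of r = 110001001100110 to get c = 110011001100110.


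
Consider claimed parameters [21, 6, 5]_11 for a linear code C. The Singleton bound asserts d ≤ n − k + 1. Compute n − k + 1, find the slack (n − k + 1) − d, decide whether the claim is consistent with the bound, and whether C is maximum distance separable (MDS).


Singleton RHS = n − k + 1 = 16, slack = 11, bound satisfied, not MDS.

Singleton bound: d ≤ n − k + 1.
Here n = 21, k = 6, so n − k + 1 = 16.
Given d = 5, check d ≤ 16: YES.
Slack = (n − k + 1) − d = 11.
The code is NOT MDS (slack = 11 > 0).
Description: the claimed parameters are [21, 6, 5]_11; such a code would be non-MDS.


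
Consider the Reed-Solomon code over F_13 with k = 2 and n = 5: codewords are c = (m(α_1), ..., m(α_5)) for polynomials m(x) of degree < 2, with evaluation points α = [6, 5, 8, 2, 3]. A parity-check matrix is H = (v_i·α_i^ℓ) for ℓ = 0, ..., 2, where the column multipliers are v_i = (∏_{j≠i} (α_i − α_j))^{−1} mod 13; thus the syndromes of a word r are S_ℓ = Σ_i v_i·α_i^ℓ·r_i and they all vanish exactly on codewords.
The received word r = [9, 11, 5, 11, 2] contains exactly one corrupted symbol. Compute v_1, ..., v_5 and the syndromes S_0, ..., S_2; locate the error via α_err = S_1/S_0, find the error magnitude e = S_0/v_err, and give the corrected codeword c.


S = (1, 2, 4), error at position 4, error magnitude e = 7, c = [9, 11, 5, 4, 2].

Step 1: column multipliers v_i = (∏_{j≠i}(α_i − α_j))^{−1} mod 13.
  i = 1 (α = 6): (6−5)(6−8)(6−2)(6−3) = 1·(−2)·4·3 = −24 ≡ 2, so v_1 = 2^{−1} = 7 (mod 13).
  i = 2 (α = 5): (5−6)(5−8)(5−2)(5−3) = (−1)·(−3)·3·2 = 18 ≡ 5, so v_2 = 5^{−1} = 8 (mod 13).
  i = 3 (α = 8): (8−6)(8−5)(8−2)(8−3) = 2·3·6·5 = 180 ≡ 11, so v_3 = 11^{−1} = 6 (mod 13).
  i = 4 (α = 2): (2−6)(2−5)(2−8)(2−3) = (−4)·(−3)·(−6)·(−1) = 72 ≡ 7, so v_4 = 7^{−1} = 2 (mod 13).
  i = 5 (α = 3): (3−6)(3−5)(3−8)(3−2) = (−3)·(−2)·(−5)·1 = −30 ≡ 9, so v_5 = 9^{−1} = 3 (mod 13).
  v = [7, 8, 6, 2, 3].
Step 2: syndromes of r = [9, 11, 5, 11, 2] (all sums mod 13).
  S_0 = Σ v_i r_i = 7·9 + 8·11 + 6·5 + 2·11 + 3·2 = 209 ≡ 1.
  S_1 = Σ v_i α_i r_i = 7·6·9 + 8·5·11 + 6·8·5 + 2·2·11 + 3·3·2 = 1120 ≡ 2.
  α_i^2 mod 13 = [10, 12, 12, 4, 9].
  S_2 = Σ v_i α_i^2 r_i = 7·10·9 + 8·12·11 + 6·12·5 + 2·4·11 + 3·9·2 = 2188 ≡ 4.
  S = (1, 2, 4) ≠ 0, so r is not a codeword (an error is present).
Step 3: locate the error. For a single error e at position i, S_ℓ = v_i·e·α_i^ℓ, so α_err = S_1/S_0.
  S_0^{−1} = 1^{−1} = 1 (mod 13), so α_err = 2·1 = 2 ≡ 2 = α_4. Error position i = 4.
  Consistency check: S_2/S_1 = 4·7 = 28 ≡ 2 = α_err ✓ (single-error assumption holds).
Step 4: error magnitude e = S_0/v_4 = S_0·∏_{j≠4}(α_4 − α_j) = 1·7 = 7 ≡ 7 (mod 13).
Step 5: correct position 4: c_4 = r_4 − e = 11 − 7 ≡ 4 (mod 13). Hence c = [9, 11, 5, 4, 2].
  Check: interpolating c through the α_i gives m(x) = 8 + 11·x (degree < 2) with m(α_i) = c_i for every i, so c is indeed a codeword.


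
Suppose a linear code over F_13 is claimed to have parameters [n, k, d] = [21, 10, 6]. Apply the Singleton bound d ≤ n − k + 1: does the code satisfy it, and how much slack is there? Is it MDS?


Singleton RHS = n − k + 1 = 12, slack = 6, bound satisfied, not MDS.

Singleton bound: d ≤ n − k + 1.
Here n = 21, k = 10, so n − k + 1 = 12.
Given d = 6, check d ≤ 12: YES.
Slack = (n − k + 1) − d = 6.
The code is NOT MDS (slack = 6 > 0).
Description: the claimed parameters are [21, 10, 6]_13; such a code would be non-MDS.


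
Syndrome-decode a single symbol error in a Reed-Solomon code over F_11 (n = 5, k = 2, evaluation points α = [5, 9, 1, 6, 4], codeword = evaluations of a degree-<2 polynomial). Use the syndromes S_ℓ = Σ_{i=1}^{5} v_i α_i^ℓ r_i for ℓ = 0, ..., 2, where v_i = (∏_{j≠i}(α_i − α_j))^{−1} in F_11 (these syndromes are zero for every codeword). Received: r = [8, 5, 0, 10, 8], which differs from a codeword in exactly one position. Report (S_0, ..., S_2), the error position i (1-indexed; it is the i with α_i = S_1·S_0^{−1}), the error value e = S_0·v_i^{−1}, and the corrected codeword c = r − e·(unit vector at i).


S = (8, 10, 7), error at position 5, error magnitude e = 2, c = [8, 5, 0, 10, 6].

Step 1: column multipliers v_i = (∏_{j≠i}(α_i − α_j))^{−1} mod 11.
  i = 1 (α = 5): (5−9)(5−1)(5−6)(5−4) = (−4)·4·(−1)·1 = 16 ≡ 5, so v_1 = 5^{−1} = 9 (mod 11).
  i = 2 (α = 9): (9−5)(9−1)(9−6)(9−4) = 4·8·3·5 = 480 ≡ 7, so v_2 = 7^{−1} = 8 (mod 11).
  i = 3 (α = 1): (1−5)(1−9)(1−6)(1−4) = (−4)·(−8)·(−5)·(−3) = 480 ≡ 7, so v_3 = 7^{−1} = 8 (mod 11).
  i = 4 (α = 6): (6−5)(6−9)(6−1)(6−4) = 1·(−3)·5·2 = −30 ≡ 3, so v_4 = 3^{−1} = 4 (mod 11).
  i = 5 (α = 4): (4−5)(4−9)(4−1)(4−6) = (−1)·(−5)·3·(−2) = −30 ≡ 3, so v_5 = 3^{−1} = 4 (mod 11).
  v = [9, 8, 8, 4, 4].
Step 2: syndromes of r = [8, 5, 0, 10, 8] (all sums mod 11).
  S_0 = Σ v_i r_i = 9·8 + 8·5 + 8·0 + 4·10 + 4·8 = 184 ≡ 8.
  S_1 = Σ v_i α_i r_i = 9·5·8 + 8·9·5 + 8·1·0 + 4·6·10 + 4·4·8 = 1088 ≡ 10.
  α_i^2 mod 11 = [3, 4, 1, 3, 5].
  S_2 = Σ v_i α_i^2 r_i = 9·3·8 + 8·4·5 + 8·1·0 + 4·3·10 + 4·5·8 = 656 ≡ 7.
  S = (8, 10, 7) ≠ 0, so r is not a codeword (an error is present).
Step 3: locate the error. For a single error e at position i, S_ℓ = v_i·e·α_i^ℓ, so α_err = S_1/S_0.
  S_0^{−1} = 8^{−1} = 7 (mod 11), so α_err = 10·7 = 70 ≡ 4 = α_5. Error position i = 5.
  Consistency check: S_2/S_1 = 7·10 = 70 ≡ 4 = α_err ✓ (single-error assumption holds).
Step 4: error magnitude e = S_0/v_5 = S_0·∏_{j≠5}(α_5 − α_j) = 8·3 = 24 ≡ 2 (mod 11).
Step 5: correct position 5: c_5 = r_5 − e = 8 − 2 ≡ 6 (mod 11). Hence c = [8, 5, 0, 10, 6].
  Check: interpolating c through the α_i gives m(x) = 9 + 2·x (degree < 2) with m(α_i) = c_i for every i, so c is indeed a codeword.


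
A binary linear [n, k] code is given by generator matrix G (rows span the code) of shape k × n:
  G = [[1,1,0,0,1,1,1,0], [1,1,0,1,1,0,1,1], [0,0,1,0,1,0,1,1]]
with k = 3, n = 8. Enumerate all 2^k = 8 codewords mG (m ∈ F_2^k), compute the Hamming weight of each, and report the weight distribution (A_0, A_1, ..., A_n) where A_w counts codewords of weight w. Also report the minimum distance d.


Weight distribution: A_0 = 1, A_3 = 1, A_4 = 2, A_5 = 3, A_6 = 1. Minimum distance d = 3.

Enumerate all 2^3 = 8 messages m ∈ F_2^3.
For each, compute codeword c = mG in F_2^8, then tally its weight.
  m = 000 → c = 00000000, weight = 0.
  m = 100 → c = 11001110, weight = 5.
  m = 010 → c = 11011011, weight = 6.
  m = 110 → c = 00010101, weight = 3.
  m = 001 → c = 00101011, weight = 4.
  m = 101 → c = 11100101, weight = 5.
  m = 011 → c = 11110000, weight = 4.
  m = 111 → c = 00111110, weight = 5.
Tally weights:
  weight 0: 1 codewords.
  weight 3: 1 codewords.
  weight 4: 2 codewords.
  weight 5: 3 codewords.
  weight 6: 1 codewords.
Minimum distance d = smallest w > 0 with A_w > 0 = 3.
Sanity: Σ A_w = 8 = 2^3 = 8 ✓.


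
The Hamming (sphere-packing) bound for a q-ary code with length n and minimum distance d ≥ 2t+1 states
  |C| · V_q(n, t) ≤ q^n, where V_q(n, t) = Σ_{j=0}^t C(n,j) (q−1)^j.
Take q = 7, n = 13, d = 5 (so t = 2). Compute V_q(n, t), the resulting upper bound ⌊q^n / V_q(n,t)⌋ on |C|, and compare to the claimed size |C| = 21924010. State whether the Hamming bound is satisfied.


V_q(n, t) = 2887, q^n = 96889010407, Hamming bound = 33560446, |C| = 21924010 ≤ bound (satisfied).

Step 1: Compute V_q(n, t) = Σ_{j=0}^2 C(n, j) (q−1)^j.
  j = 0: C(13,0)·(6)^0 = 1·1 = 1.
  j = 1: C(13,1)·(6)^1 = 13·6 = 78.
  j = 2: C(13,2)·(6)^2 = 78·36 = 2808.
  V_q(n, t) = 1 + 78 + 2808 = 2887.
Step 2: q^n = 7^13 = 96889010407.
Step 3: Hamming bound ⌊q^n / V_q(n,t)⌋ = ⌊96889010407/2887⌋ = 33560446.
Step 4: Compare |C| = 21924010 to 33560446: satisfied.
The claimed |C| lies below the Hamming bound.


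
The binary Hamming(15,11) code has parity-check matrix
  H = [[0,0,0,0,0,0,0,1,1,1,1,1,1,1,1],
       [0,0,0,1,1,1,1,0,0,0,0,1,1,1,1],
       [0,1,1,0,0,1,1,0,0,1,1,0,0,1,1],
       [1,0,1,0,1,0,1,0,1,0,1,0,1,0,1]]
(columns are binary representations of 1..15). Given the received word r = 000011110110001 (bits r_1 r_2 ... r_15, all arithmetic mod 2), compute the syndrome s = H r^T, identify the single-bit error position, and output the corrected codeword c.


s = (0, 0, 1, 0)^T, error position = 2, corrected codeword c = 010011110110001

Compute s = H r^T mod 2 one row at a time:
  s_1 = 1 + 0 + 1 + 1 + 0 + 0 + 0 + 1 = 4 ≡ 0 (mod 2).
  s_2 = 0 + 1 + 1 + 1 + 0 + 0 + 0 + 1 = 4 ≡ 0 (mod 2).
  s_3 = 0 + 0 + 1 + 1 + 1 + 1 + 0 + 1 = 5 ≡ 1 (mod 2).
  s_4 = 0 + 0 + 1 + 1 + 0 + 1 + 0 + 1 = 4 ≡ 0 (mod 2).
s = (0, 0, 1, 0)^T — this equals column 2 of H (binary 0010), so error is at position 2.
Correct: flip bit 2 of r = 000011110110001 to get c = 010011110110001.


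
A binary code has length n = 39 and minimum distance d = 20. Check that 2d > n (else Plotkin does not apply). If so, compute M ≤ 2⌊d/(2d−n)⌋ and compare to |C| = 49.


Plotkin bound M ≤ 40; given |C| = 49 > bound (violated).

Check applicability: 2d = 40, n = 39.
2d − n = 1 > 0, so Plotkin applies.
Compute d/(2d−n) = 20/1 ≈ 20.0000.
⌊d/(2d−n)⌋ = 20.
Plotkin bound: M ≤ 2·20 = 40.
Given |C| = 49, check: VIOLATED.
This |C| is above the Plotkin bound, so no binary code with n = 39, d = 20 and 49 codewords exists.


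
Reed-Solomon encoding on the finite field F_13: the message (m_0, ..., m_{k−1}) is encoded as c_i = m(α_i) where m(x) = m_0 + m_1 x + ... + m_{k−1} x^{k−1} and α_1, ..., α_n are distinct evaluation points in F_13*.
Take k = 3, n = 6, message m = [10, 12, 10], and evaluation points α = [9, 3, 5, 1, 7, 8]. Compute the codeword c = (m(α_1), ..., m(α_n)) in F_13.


c = [5, 6, 8, 6, 12, 5]

Message polynomial: m(x) = 10 + 12·x + 10·x^2 (mod 13).
For each evaluation point α_i, compute m(α_i) mod 13:
  α_1 = 9: Horner steps 10 → 11 → 5, so m(9) = 5.
  α_2 = 3: Horner steps 10 → 3 → 6, so m(3) = 6.
  α_3 = 5: Horner steps 10 → 10 → 8, so m(5) = 8.
  α_4 = 1: Horner steps 10 → 9 → 6, so m(1) = 6.
  α_5 = 7: Horner steps 10 → 4 → 12, so m(7) = 12.
  α_6 = 8: Horner steps 10 → 1 → 5, so m(8) = 5.
Codeword c = [5, 6, 8, 6, 12, 5] ∈ F_13^6.


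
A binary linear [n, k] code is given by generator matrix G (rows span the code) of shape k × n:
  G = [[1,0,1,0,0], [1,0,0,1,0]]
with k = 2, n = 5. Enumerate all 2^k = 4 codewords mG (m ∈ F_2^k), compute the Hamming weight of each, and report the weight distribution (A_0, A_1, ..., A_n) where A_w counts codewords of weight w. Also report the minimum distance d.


Weight distribution: A_0 = 1, A_2 = 3. Minimum distance d = 2.

Enumerate all 2^2 = 4 messages m ∈ F_2^2.
For each, compute codeword c = mG in F_2^5, then tally its weight.
  m = 00 → c = 00000, weight = 0.
  m = 10 → c = 10100, weight = 2.
  m = 01 → c = 10010, weight = 2.
  m = 11 → c = 00110, weight = 2.
Tally weights:
  weight 0: 1 codewords.
  weight 2: 3 codewords.
Minimum distance d = smallest w > 0 with A_w > 0 = 2.
Sanity: Σ A_w = 4 = 2^2 = 4 ✓.


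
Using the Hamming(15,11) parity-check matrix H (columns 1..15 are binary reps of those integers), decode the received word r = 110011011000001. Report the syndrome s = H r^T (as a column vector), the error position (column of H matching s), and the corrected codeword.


s = (1, 1, 1, 0)^T, error position = 14, corrected codeword c = 110011011000011

Compute s = H r^T mod 2 one row at a time:
  s_1 = 1 + 1 + 0 + 0 + 0 + 0 + 0 + 1 = 3 ≡ 1 (mod 2).
  s_2 = 0 + 1 + 1 + 0 + 0 + 0 + 0 + 1 = 3 ≡ 1 (mod 2).
  s_3 = 1 + 0 + 1 + 0 + 0 + 0 + 0 + 1 = 3 ≡ 1 (mod 2).
  s_4 = 1 + 0 + 1 + 0 + 1 + 0 + 0 + 1 = 4 ≡ 0 (mod 2).
s = (1, 1, 1, 0)^T — this equals column 14 of H (binary 1110), so error is at position 14.
Correct: flip bit 14 of r = 110011011000001 to get c = 110011011000011.


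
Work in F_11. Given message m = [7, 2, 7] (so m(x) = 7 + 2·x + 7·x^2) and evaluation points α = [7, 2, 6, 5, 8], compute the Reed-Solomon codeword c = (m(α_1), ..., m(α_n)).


c = [1, 6, 7, 5, 9]

Message polynomial: m(x) = 7 + 2·x + 7·x^2 (mod 11).
For each evaluation point α_i, compute m(α_i) mod 11:
  α_1 = 7: Horner steps 7 → 7 → 1, so m(7) = 1.
  α_2 = 2: Horner steps 7 → 5 → 6, so m(2) = 6.
  α_3 = 6: Horner steps 7 → 0 → 7, so m(6) = 7.
  α_4 = 5: Horner steps 7 → 4 → 5, so m(5) = 5.
  α_5 = 8: Horner steps 7 → 3 → 9, so m(8) = 9.
Codeword c = [1, 6, 7, 5, 9] ∈ F_11^5.


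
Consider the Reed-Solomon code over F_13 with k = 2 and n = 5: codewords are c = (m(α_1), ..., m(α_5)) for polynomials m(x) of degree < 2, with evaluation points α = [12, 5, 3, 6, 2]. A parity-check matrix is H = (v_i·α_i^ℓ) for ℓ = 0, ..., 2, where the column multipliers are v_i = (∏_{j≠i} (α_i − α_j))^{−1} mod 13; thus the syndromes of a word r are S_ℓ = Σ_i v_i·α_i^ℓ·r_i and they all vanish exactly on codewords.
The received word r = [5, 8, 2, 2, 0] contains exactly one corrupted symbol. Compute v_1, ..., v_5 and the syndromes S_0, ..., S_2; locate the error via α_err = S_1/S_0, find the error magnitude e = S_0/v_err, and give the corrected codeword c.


S = (9, 1, 3), error at position 3, error magnitude e = 8, c = [5, 8, 7, 2, 0].

Step 1: column multipliers v_i = (∏_{j≠i}(α_i − α_j))^{−1} mod 13.
  i = 1 (α = 12): (12−5)(12−3)(12−6)(12−2) = 7·9·6·10 = 3780 ≡ 10, so v_1 = 10^{−1} = 4 (mod 13).
  i = 2 (α = 5): (5−12)(5−3)(5−6)(5−2) = (−7)·2·(−1)·3 = 42 ≡ 3, so v_2 = 3^{−1} = 9 (mod 13).
  i = 3 (α = 3): (3−12)(3−5)(3−6)(3−2) = (−9)·(−2)·(−3)·1 = −54 ≡ 11, so v_3 = 11^{−1} = 6 (mod 13).
  i = 4 (α = 6): (6−12)(6−5)(6−3)(6−2) = (−6)·1·3·4 = −72 ≡ 6, so v_4 = 6^{−1} = 11 (mod 13).
  i = 5 (α = 2): (2−12)(2−5)(2−3)(2−6) = (−10)·(−3)·(−1)·(−4) = 120 ≡ 3, so v_5 = 3^{−1} = 9 (mod 13).
  v = [4, 9, 6, 11, 9].
Step 2: syndromes of r = [5, 8, 2, 2, 0] (all sums mod 13).
  S_0 = Σ v_i r_i = 4·5 + 9·8 + 6·2 + 11·2 + 9·0 = 126 ≡ 9.
  S_1 = Σ v_i α_i r_i = 4·12·5 + 9·5·8 + 6·3·2 + 11·6·2 + 9·2·0 = 768 ≡ 1.
  α_i^2 mod 13 = [1, 12, 9, 10, 4].
  S_2 = Σ v_i α_i^2 r_i = 4·1·5 + 9·12·8 + 6·9·2 + 11·10·2 + 9·4·0 = 1212 ≡ 3.
  S = (9, 1, 3) ≠ 0, so r is not a codeword (an error is present).
Step 3: locate the error. For a single error e at position i, S_ℓ = v_i·e·α_i^ℓ, so α_err = S_1/S_0.
  S_0^{−1} = 9^{−1} = 3 (mod 13), so α_err = 1·3 = 3 ≡ 3 = α_3. Error position i = 3.
  Consistency check: S_2/S_1 = 3·1 = 3 ≡ 3 = α_err ✓ (single-error assumption holds).
Step 4: error magnitude e = S_0/v_3 = S_0·∏_{j≠3}(α_3 − α_j) = 9·11 = 99 ≡ 8 (mod 13).
Step 5: correct position 3: c_3 = r_3 − e = 2 − 8 ≡ 7 (mod 13). Hence c = [5, 8, 7, 2, 0].
  Check: interpolating c through the α_i gives m(x) = 12 + 7·x (degree < 2) with m(α_i) = c_i for every i, so c is indeed a codeword.


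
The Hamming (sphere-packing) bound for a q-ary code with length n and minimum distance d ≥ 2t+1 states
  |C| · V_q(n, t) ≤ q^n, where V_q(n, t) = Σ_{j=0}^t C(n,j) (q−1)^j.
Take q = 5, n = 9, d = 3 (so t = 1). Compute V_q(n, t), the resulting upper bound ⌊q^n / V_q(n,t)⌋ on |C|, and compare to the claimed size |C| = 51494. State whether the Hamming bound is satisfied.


V_q(n, t) = 37, q^n = 1953125, Hamming bound = 52787, |C| = 51494 ≤ bound (satisfied).

Step 1: Compute V_q(n, t) = Σ_{j=0}^1 C(n, j) (q−1)^j.
  j = 0: C(9,0)·(4)^0 = 1·1 = 1.
  j = 1: C(9,1)·(4)^1 = 9·4 = 36.
  V_q(n, t) = 1 + 36 = 37.
Step 2: q^n = 5^9 = 1953125.
Step 3: Hamming bound ⌊q^n / V_q(n,t)⌋ = ⌊1953125/37⌋ = 52787.
Step 4: Compare |C| = 51494 to 52787: satisfied.
The claimed |C| lies below the Hamming bound.


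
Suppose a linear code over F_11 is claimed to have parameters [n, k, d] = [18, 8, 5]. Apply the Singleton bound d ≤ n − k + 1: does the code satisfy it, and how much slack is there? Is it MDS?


Singleton RHS = n − k + 1 = 11, slack = 6, bound satisfied, not MDS.

Singleton bound: d ≤ n − k + 1.
Here n = 18, k = 8, so n − k + 1 = 11.
Given d = 5, check d ≤ 11: YES.
Slack = (n − k + 1) − d = 6.
The code is NOT MDS (slack = 6 > 0).
Description: the claimed parameters are [18, 8, 5]_11; such a code would be non-MDS.


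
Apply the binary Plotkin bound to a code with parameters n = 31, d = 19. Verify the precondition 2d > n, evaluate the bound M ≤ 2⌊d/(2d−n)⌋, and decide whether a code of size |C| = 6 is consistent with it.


Plotkin bound M ≤ 4; given |C| = 6 > bound (violated).

Check applicability: 2d = 38, n = 31.
2d − n = 7 > 0, so Plotkin applies.
Compute d/(2d−n) = 19/7 ≈ 2.7143.
⌊d/(2d−n)⌋ = 2.
Plotkin bound: M ≤ 2·2 = 4.
Given |C| = 6, check: VIOLATED.
This |C| is above the Plotkin bound, so no binary code with n = 31, d = 19 and 6 codewords exists.


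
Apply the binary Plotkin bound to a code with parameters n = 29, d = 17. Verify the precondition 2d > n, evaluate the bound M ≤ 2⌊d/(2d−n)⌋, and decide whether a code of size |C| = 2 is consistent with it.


Plotkin bound M ≤ 6; given |C| = 2 ≤ bound (satisfied).

Check applicability: 2d = 34, n = 29.
2d − n = 5 > 0, so Plotkin applies.
Compute d/(2d−n) = 17/5 ≈ 3.4000.
⌊d/(2d−n)⌋ = 3.
Plotkin bound: M ≤ 2·3 = 6.
Given |C| = 2, check: satisfied.
This |C| is below the Plotkin bound.


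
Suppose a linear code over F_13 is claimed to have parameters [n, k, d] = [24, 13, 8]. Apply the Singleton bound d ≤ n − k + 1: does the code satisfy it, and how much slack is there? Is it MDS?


Singleton RHS = n − k + 1 = 12, slack = 4, bound satisfied, not MDS.

Singleton bound: d ≤ n − k + 1.
Here n = 24, k = 13, so n − k + 1 = 12.
Given d = 8, check d ≤ 12: YES.
Slack = (n − k + 1) − d = 4.
The code is NOT MDS (slack = 4 > 0).
Description: the claimed parameters are [24, 13, 8]_13; such a code would be non-MDS.


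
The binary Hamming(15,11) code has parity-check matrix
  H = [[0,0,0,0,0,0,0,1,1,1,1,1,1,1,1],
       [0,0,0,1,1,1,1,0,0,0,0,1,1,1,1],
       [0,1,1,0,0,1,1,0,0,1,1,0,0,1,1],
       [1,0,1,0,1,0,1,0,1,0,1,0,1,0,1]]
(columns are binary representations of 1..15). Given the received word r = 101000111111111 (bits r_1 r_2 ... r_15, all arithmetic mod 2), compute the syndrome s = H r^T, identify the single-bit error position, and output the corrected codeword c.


s = (0, 1, 0, 1)^T, error position = 5, corrected codeword c = 101010111111111

Compute s = H r^T mod 2 one row at a time:
  s_1 = 1 + 1 + 1 + 1 + 1 + 1 + 1 + 1 = 8 ≡ 0 (mod 2).
  s_2 = 0 + 0 + 0 + 1 + 1 + 1 + 1 + 1 = 5 ≡ 1 (mod 2).
  s_3 = 0 + 1 + 0 + 1 + 1 + 1 + 1 + 1 = 6 ≡ 0 (mod 2).
  s_4 = 1 + 1 + 0 + 1 + 1 + 1 + 1 + 1 = 7 ≡ 1 (mod 2).
s = (0, 1, 0, 1)^T — this equals column 5 of H (binary 0101), so error is at position 5.
Correct: flip bit 5 of r = 101000111111111 to get c = 101010111111111.


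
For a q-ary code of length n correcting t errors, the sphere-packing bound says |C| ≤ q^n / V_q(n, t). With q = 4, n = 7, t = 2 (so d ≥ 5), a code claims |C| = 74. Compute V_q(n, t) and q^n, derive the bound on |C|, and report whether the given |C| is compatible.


V_q(n, t) = 211, q^n = 16384, Hamming bound = 77, |C| = 74 ≤ bound (satisfied).

Step 1: Compute V_q(n, t) = Σ_{j=0}^2 C(n, j) (q−1)^j.
  j = 0: C(7,0)·(3)^0 = 1·1 = 1.
  j = 1: C(7,1)·(3)^1 = 7·3 = 21.
  j = 2: C(7,2)·(3)^2 = 21·9 = 189.
  V_q(n, t) = 1 + 21 + 189 = 211.
Step 2: q^n = 4^7 = 16384.
Step 3: Hamming bound ⌊q^n / V_q(n,t)⌋ = ⌊16384/211⌋ = 77.
Step 4: Compare |C| = 74 to 77: satisfied.
The claimed |C| lies below the Hamming bound.
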